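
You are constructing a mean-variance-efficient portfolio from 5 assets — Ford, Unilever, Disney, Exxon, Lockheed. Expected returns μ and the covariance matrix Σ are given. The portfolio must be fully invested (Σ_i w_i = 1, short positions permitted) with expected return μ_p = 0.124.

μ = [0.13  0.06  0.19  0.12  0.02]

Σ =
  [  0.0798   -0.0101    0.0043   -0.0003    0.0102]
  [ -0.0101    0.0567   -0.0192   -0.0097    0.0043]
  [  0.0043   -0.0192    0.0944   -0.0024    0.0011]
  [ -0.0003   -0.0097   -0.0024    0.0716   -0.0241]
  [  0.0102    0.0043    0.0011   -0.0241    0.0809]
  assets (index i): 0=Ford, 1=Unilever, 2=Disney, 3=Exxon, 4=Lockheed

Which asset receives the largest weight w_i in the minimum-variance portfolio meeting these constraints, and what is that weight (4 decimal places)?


p=Σ⁻¹μ = [1.7593  2.5730  2.5080  2.2974  0.5389]
q=Σ⁻¹𝟙 = [13.2839  28.3334  16.1690  23.8055  16.0519]
a=μᵀp=1.146088  b=𝟙ᵀp=9.676722  c=𝟙ᵀq=97.643696  D=ac−b²=18.269280
λ₁=(c·0.124−b)/D = (97.643696·0.124−9.676722)/18.269280 = 0.133070
λ₂=(a−b·0.124)/D = (1.146088−9.676722·0.124)/18.269280 = -0.002946
w* = 0.133070·p + -0.002946·q:
  w_0 = 0.133070·1.7593 + -0.002946·13.2839 = 0.1950  (Ford)
  w_1 = 0.133070·2.5730 + -0.002946·28.3334 = 0.2589  (Unilever)
  w_2 = 0.133070·2.5080 + -0.002946·16.1690 = 0.2861  (Disney)
  w_3 = 0.133070·2.2974 + -0.002946·23.8055 = 0.2356  (Exxon)
  w_4 = 0.133070·0.5389 + -0.002946·16.0519 = 0.0244  (Lockheed)
Σw_i=1.0000  μᵀw=0.1240
σ²=wᵀΣw=λ₁·μ_p+λ₂ = 0.133070·0.124 + -0.002946 = 0.013554 ≈ 0.0136

Disney (0.2861)


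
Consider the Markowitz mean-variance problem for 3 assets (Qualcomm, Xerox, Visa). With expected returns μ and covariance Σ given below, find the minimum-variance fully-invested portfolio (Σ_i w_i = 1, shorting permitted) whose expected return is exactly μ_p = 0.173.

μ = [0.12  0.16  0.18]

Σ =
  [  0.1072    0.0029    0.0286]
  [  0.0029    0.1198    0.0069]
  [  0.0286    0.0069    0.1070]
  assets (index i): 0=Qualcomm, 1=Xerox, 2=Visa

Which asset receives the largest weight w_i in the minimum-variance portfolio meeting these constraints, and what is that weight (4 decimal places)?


u=Σ⁻¹μ = [0.7090  1.2370  1.4130]
v=Σ⁻¹𝟙 = [7.2774  7.7737  6.8993]
a=μᵀu=0.537334  b=𝟙ᵀu=3.358959  c=𝟙ᵀv=21.950420  D=ac−b²=0.512104
λ₁=(c·0.173−b)/D = (21.950420·0.173−3.358959)/0.512104 = 0.856201
λ₂=(a−b·0.173)/D = (0.537334−3.358959·0.173)/0.512104 = -0.085463
w* = 0.856201·u + -0.085463·v:
  w_0 = 0.856201·0.7090 + -0.085463·7.2774 = -0.0149  (Qualcomm)
  w_1 = 0.856201·1.2370 + -0.085463·7.7737 = 0.3948  (Xerox)
  w_2 = 0.856201·1.4130 + -0.085463·6.8993 = 0.6202  (Visa)
Σw_i=1.0000  μᵀw=0.1730
σ²=wᵀΣw=λ₁·μ_p+λ₂ = 0.856201·0.173 + -0.085463 = 0.062660 ≈ 0.0627

Visa (0.6202)


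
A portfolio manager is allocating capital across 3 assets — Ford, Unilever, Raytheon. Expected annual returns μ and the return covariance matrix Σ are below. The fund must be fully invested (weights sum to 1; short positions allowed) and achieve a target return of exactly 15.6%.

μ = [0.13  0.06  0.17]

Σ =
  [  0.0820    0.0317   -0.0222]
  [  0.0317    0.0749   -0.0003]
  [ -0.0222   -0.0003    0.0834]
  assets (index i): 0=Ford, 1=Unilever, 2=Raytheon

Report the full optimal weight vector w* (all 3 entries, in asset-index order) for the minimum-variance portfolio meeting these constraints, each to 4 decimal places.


0.4972  -0.0535  0.5563

g=Σ⁻¹μ = [2.3854  -0.1978  2.6726]
h=Σ⁻¹𝟙 = [13.4281  7.7304  15.5926]
a=μᵀg=0.752579  b=𝟙ᵀg=4.860214  c=𝟙ᵀh=36.751073  D=ac−b²=4.036391
λ₁=(c·0.156−b)/D = (36.751073·0.156−4.860214)/4.036391 = 0.216271
λ₂=(a−b·0.156)/D = (0.752579−4.860214·0.156)/4.036391 = -0.001391
w* = 0.216271·g + -0.001391·h:
  w_0 = 0.216271·2.3854 + -0.001391·13.4281 = 0.4972  (Ford)
  w_1 = 0.216271·-0.1978 + -0.001391·7.7304 = -0.0535  (Unilever)
  w_2 = 0.216271·2.6726 + -0.001391·15.5926 = 0.5563  (Raytheon)
Σw_i=1.0000  μᵀw=0.1560
σ²=wᵀΣw=λ₁·μ_p+λ₂ = 0.216271·0.156 + -0.001391 = 0.032347 ≈ 0.0323


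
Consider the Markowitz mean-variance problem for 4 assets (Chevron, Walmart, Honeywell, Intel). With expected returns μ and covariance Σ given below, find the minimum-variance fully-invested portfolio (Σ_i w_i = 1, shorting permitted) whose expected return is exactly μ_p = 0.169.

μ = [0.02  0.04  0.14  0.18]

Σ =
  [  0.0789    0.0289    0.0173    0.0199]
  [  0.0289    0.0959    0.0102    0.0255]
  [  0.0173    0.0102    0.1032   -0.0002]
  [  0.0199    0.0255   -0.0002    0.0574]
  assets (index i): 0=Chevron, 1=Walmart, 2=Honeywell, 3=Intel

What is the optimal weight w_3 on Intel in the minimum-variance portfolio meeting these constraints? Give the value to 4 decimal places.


0.6831

p=Σ⁻¹μ = [-0.8336  -0.4633  1.5492  3.6361]
q=Σ⁻¹𝟙 = [5.9094  4.1582  8.3146  13.5546]
a=μᵀp=0.836178  b=𝟙ᵀp=3.888381  c=𝟙ᵀq=31.936718  D=ac−b²=11.585288
λ₁=(c·0.169−b)/D = (31.936718·0.169−3.888381)/11.585288 = 0.130245
λ₂=(a−b·0.169)/D = (0.836178−3.888381·0.169)/11.585288 = 0.015454
w* = 0.130245·p + 0.015454·q:
  w_0 = 0.130245·-0.8336 + 0.015454·5.9094 = -0.0172  (Chevron)
  w_1 = 0.130245·-0.4633 + 0.015454·4.1582 = 0.0039  (Walmart)
  w_2 = 0.130245·1.5492 + 0.015454·8.3146 = 0.3303  (Honeywell)
  w_3 = 0.130245·3.6361 + 0.015454·13.5546 = 0.6831  (Intel)
Σw_i=1.0000  μᵀw=0.1690
σ²=wᵀΣw=λ₁·μ_p+λ₂ = 0.130245·0.169 + 0.015454 = 0.037466 ≈ 0.0375


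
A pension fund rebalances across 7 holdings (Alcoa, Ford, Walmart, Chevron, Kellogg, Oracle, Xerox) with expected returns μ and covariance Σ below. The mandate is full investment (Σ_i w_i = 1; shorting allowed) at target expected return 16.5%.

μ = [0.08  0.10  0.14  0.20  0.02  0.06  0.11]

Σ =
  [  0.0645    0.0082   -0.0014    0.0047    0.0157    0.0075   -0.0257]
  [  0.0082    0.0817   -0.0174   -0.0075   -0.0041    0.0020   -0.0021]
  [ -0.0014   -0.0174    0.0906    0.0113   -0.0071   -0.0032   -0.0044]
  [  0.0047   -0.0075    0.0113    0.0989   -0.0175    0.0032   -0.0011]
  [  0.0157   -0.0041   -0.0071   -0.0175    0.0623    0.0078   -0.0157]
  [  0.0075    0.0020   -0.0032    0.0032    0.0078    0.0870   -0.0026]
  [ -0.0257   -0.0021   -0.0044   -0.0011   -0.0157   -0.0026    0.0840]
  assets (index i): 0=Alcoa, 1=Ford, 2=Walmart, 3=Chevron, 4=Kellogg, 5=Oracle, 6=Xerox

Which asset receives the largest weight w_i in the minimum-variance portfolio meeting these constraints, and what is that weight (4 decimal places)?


Chevron (0.4322)

u=Σ⁻¹μ = [1.3698  1.7971  1.8767  2.1358  1.3985  0.4604  2.1755]
v=Σ⁻¹𝟙 = [15.0627  16.9067  16.1381  12.9652  23.4818  8.4940  22.6028]
a=μᵀu=1.274073  b=𝟙ᵀu=11.213647  c=𝟙ᵀv=115.651321  D=ac−b²=21.602314
λ₁=(c·0.165−b)/D = (115.651321·0.165−11.213647)/21.602314 = 0.364258
λ₂=(a−b·0.165)/D = (1.274073−11.213647·0.165)/21.602314 = -0.026672
w* = 0.364258·u + -0.026672·v:
  w_0 = 0.364258·1.3698 + -0.026672·15.0627 = 0.0972  (Alcoa)
  w_1 = 0.364258·1.7971 + -0.026672·16.9067 = 0.2037  (Ford)
  w_2 = 0.364258·1.8767 + -0.026672·16.1381 = 0.2532  (Walmart)
  w_3 = 0.364258·2.1358 + -0.026672·12.9652 = 0.4322  (Chevron)
  w_4 = 0.364258·1.3985 + -0.026672·23.4818 = -0.1169  (Kellogg)
  w_5 = 0.364258·0.4604 + -0.026672·8.4940 = -0.0589  (Oracle)
  w_6 = 0.364258·2.1755 + -0.026672·22.6028 = 0.1896  (Xerox)
Σw_i=1.0000  μᵀw=0.1650
σ²=wᵀΣw=λ₁·μ_p+λ₂ = 0.364258·0.165 + -0.026672 = 0.033431 ≈ 0.0334


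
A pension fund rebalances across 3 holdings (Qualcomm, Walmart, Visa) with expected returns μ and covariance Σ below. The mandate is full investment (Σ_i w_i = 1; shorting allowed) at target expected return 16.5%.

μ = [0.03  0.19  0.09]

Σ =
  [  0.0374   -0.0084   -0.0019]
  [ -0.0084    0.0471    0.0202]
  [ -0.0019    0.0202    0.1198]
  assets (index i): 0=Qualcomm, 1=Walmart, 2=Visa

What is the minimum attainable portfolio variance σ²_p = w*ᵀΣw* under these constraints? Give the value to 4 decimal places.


g=Σ⁻¹μ = [1.7771  4.3297  0.0494]
h=Σ⁻¹𝟙 = [32.6012  25.0559  4.6395]
a=μᵀg=0.880405  b=𝟙ᵀg=6.156208  c=𝟙ᵀh=62.296578  D=ac−b²=16.947342
λ₁=(c·0.165−b)/D = (62.296578·0.165−6.156208)/16.947342 = 0.243267
λ₂=(a−b·0.165)/D = (0.880405−6.156208·0.165)/16.947342 = -0.007988
w* = 0.243267·g + -0.007988·h:
  w_0 = 0.243267·1.7771 + -0.007988·32.6012 = 0.1719  (Qualcomm)
  w_1 = 0.243267·4.3297 + -0.007988·25.0559 = 0.8531  (Walmart)
  w_2 = 0.243267·0.0494 + -0.007988·4.6395 = -0.0250  (Visa)
Σw_i=1.0000  μᵀw=0.1650
σ²=wᵀΣw=λ₁·μ_p+λ₂ = 0.243267·0.165 + -0.007988 = 0.032151 ≈ 0.0322

0.0322


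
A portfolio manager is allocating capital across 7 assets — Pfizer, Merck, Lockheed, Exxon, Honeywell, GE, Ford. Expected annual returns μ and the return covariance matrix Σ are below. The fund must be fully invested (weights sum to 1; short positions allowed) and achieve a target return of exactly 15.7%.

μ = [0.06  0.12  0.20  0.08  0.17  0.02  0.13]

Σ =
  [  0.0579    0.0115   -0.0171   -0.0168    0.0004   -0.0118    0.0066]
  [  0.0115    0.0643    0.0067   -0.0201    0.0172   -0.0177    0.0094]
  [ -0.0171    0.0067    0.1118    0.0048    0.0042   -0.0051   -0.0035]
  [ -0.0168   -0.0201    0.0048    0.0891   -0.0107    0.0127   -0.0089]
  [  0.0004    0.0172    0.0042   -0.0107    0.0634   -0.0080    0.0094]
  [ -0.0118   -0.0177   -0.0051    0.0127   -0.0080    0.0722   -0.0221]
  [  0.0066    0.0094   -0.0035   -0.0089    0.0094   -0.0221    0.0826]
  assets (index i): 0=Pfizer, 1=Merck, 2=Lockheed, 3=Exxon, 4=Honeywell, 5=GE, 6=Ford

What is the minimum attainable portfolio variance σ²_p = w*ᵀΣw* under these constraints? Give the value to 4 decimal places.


p=Σ⁻¹μ = [1.9442  1.3884  1.9627  1.7057  2.3984  1.5505  1.6693]
q=Σ⁻¹𝟙 = [26.5624  16.4344  12.3720  18.8642  14.4473  26.2934  16.0615]
a=μᵀp=1.468023  b=𝟙ᵀp=12.619308  c=𝟙ᵀq=131.035173  D=ac−b²=33.115645
λ₁=(c·0.157−b)/D = (131.035173·0.157−12.619308)/33.115645 = 0.240165
λ₂=(a−b·0.157)/D = (1.468023−12.619308·0.157)/33.115645 = -0.015497
w* = 0.240165·p + -0.015497·q:
  w_0 = 0.240165·1.9442 + -0.015497·26.5624 = 0.0553  (Pfizer)
  w_1 = 0.240165·1.3884 + -0.015497·16.4344 = 0.0788  (Merck)
  w_2 = 0.240165·1.9627 + -0.015497·12.3720 = 0.2796  (Lockheed)
  w_3 = 0.240165·1.7057 + -0.015497·18.8642 = 0.1173  (Exxon)
  w_4 = 0.240165·2.3984 + -0.015497·14.4473 = 0.3521  (Honeywell)
  w_5 = 0.240165·1.5505 + -0.015497·26.2934 = -0.0351  (GE)
  w_6 = 0.240165·1.6693 + -0.015497·16.0615 = 0.1520  (Ford)
Σw_i=1.0000  μᵀw=0.1570
σ²=wᵀΣw=λ₁·μ_p+λ₂ = 0.240165·0.157 + -0.015497 = 0.022208 ≈ 0.0222

0.0222


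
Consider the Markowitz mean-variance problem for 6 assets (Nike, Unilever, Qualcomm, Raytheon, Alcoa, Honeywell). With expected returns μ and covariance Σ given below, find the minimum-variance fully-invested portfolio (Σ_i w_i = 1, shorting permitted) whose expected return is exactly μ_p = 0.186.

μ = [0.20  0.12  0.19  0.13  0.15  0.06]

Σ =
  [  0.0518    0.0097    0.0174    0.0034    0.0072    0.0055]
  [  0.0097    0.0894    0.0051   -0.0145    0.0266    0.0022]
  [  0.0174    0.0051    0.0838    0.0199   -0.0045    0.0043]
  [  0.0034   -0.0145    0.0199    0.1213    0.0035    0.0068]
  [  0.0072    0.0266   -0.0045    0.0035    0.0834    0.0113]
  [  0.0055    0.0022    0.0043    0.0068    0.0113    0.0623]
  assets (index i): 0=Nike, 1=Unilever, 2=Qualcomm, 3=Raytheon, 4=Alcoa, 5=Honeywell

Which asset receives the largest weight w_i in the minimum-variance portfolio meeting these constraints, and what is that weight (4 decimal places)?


p=Σ⁻¹μ = [2.9754  0.6523  1.4868  0.7697  1.3482  0.2462]
q=Σ⁻¹𝟙 = [12.7763  8.2281  6.8835  6.8634  6.6943  12.1944]
a=μᵀp=1.272902  b=𝟙ᵀp=7.478536  c=𝟙ᵀq=53.639949  D=ac−b²=12.349879
λ₁=(c·0.186−b)/D = (53.639949·0.186−7.478536)/12.349879 = 0.202309
λ₂=(a−b·0.186)/D = (1.272902−7.478536·0.186)/12.349879 = -0.009563
w* = 0.202309·p + -0.009563·q:
  w_0 = 0.202309·2.9754 + -0.009563·12.7763 = 0.4798  (Nike)
  w_1 = 0.202309·0.6523 + -0.009563·8.2281 = 0.0533  (Unilever)
  w_2 = 0.202309·1.4868 + -0.009563·6.8835 = 0.2350  (Qualcomm)
  w_3 = 0.202309·0.7697 + -0.009563·6.8634 = 0.0901  (Raytheon)
  w_4 = 0.202309·1.3482 + -0.009563·6.6943 = 0.2087  (Alcoa)
  w_5 = 0.202309·0.2462 + -0.009563·12.1944 = -0.0668  (Honeywell)
Σw_i=1.0000  μᵀw=0.1860
σ²=wᵀΣw=λ₁·μ_p+λ₂ = 0.202309·0.186 + -0.009563 = 0.028066 ≈ 0.0281

Nike (0.4798)


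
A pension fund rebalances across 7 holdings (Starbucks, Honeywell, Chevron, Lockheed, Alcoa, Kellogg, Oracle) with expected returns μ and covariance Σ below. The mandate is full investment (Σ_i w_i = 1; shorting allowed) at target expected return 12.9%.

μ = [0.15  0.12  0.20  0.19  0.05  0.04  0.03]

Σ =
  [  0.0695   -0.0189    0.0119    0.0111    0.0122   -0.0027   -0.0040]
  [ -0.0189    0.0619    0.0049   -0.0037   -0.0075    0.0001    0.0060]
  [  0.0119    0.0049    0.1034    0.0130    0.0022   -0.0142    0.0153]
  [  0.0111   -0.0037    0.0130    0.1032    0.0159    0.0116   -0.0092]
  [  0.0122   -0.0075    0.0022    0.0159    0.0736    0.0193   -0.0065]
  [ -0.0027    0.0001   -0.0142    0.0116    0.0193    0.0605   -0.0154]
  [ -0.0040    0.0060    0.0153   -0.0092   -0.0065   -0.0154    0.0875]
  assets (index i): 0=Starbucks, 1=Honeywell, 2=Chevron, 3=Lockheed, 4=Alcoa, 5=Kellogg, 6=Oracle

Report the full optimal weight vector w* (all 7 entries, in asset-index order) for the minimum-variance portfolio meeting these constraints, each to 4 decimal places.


p=Σ⁻¹μ = [2.4602  2.6251  1.4254  1.4209  -0.0225  0.9214  0.3360]
q=Σ⁻¹𝟙 = [18.3937  21.1323  6.1659  5.6697  7.5890  18.8747  14.2240]
a=μᵀp=1.284902  b=𝟙ᵀp=9.166530  c=𝟙ᵀq=92.049448  D=ac−b²=34.249262
λ₁=(c·0.129−b)/D = (92.049448·0.129−9.166530)/34.249262 = 0.079063
λ₂=(a−b·0.129)/D = (1.284902−9.166530·0.129)/34.249262 = 0.002990
w* = 0.079063·p + 0.002990·q:
  w_0 = 0.079063·2.4602 + 0.002990·18.3937 = 0.2495  (Starbucks)
  w_1 = 0.079063·2.6251 + 0.002990·21.1323 = 0.2707  (Honeywell)
  w_2 = 0.079063·1.4254 + 0.002990·6.1659 = 0.1311  (Chevron)
  w_3 = 0.079063·1.4209 + 0.002990·5.6697 = 0.1293  (Lockheed)
  w_4 = 0.079063·-0.0225 + 0.002990·7.5890 = 0.0209  (Alcoa)
  w_5 = 0.079063·0.9214 + 0.002990·18.8747 = 0.1293  (Kellogg)
  w_6 = 0.079063·0.3360 + 0.002990·14.2240 = 0.0691  (Oracle)
Σw_i=1.0000  μᵀw=0.1290
σ²=wᵀΣw=λ₁·μ_p+λ₂ = 0.079063·0.129 + 0.002990 = 0.013190 ≈ 0.0132

0.2495  0.2707  0.1311  0.1293  0.0209  0.1293  0.0691


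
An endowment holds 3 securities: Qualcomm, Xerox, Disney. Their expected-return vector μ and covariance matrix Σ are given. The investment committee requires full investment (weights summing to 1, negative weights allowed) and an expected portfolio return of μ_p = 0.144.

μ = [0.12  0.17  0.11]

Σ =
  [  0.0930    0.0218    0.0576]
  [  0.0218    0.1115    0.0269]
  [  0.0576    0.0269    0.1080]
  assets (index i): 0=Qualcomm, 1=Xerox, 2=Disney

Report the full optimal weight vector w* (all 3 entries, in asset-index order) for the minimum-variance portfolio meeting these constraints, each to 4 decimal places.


p=Σ⁻¹μ = [0.8290  1.3017  0.2521]
q=Σ⁻¹𝟙 = [6.6925  6.6894  4.0238]
a=μᵀp=0.348515  b=𝟙ᵀp=2.382907  c=𝟙ᵀq=17.405639  D=ac−b²=0.387876
λ₁=(c·0.144−b)/D = (17.405639·0.144−2.382907)/0.387876 = 0.318414
λ₂=(a−b·0.144)/D = (0.348515−2.382907·0.144)/0.387876 = 0.013860
w* = 0.318414·p + 0.013860·q:
  w_0 = 0.318414·0.8290 + 0.013860·6.6925 = 0.3567  (Qualcomm)
  w_1 = 0.318414·1.3017 + 0.013860·6.6894 = 0.5072  (Xerox)
  w_2 = 0.318414·0.2521 + 0.013860·4.0238 = 0.1361  (Disney)
Σw_i=1.0000  μᵀw=0.1440
σ²=wᵀΣw=λ₁·μ_p+λ₂ = 0.318414·0.144 + 0.013860 = 0.059712 ≈ 0.0597

0.3567  0.5072  0.1361


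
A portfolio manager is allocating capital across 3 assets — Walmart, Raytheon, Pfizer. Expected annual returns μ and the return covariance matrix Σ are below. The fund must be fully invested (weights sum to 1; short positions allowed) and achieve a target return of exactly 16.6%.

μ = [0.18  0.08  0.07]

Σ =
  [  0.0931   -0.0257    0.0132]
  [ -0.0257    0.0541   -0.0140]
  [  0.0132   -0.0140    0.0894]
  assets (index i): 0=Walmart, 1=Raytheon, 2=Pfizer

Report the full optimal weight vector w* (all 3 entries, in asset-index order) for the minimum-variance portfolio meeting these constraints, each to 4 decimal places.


g=Σ⁻¹μ = [2.6256  2.9478  0.8569]
h=Σ⁻¹𝟙 = [17.1528  30.0913  13.3653]
a=μᵀg=0.768425  b=𝟙ᵀg=6.430384  c=𝟙ᵀh=60.609480  D=ac−b²=5.224002
λ₁=(c·0.166−b)/D = (60.609480·0.166−6.430384)/5.224002 = 0.695021
λ₂=(a−b·0.166)/D = (0.768425−6.430384·0.166)/5.224002 = -0.057239
w* = 0.695021·g + -0.057239·h:
  w_0 = 0.695021·2.6256 + -0.057239·17.1528 = 0.8431  (Walmart)
  w_1 = 0.695021·2.9478 + -0.057239·30.0913 = 0.3264  (Raytheon)
  w_2 = 0.695021·0.8569 + -0.057239·13.3653 = -0.1694  (Pfizer)
Σw_i=1.0000  μᵀw=0.1660
σ²=wᵀΣw=λ₁·μ_p+λ₂ = 0.695021·0.166 + -0.057239 = 0.058134 ≈ 0.0581

0.8431  0.3264  -0.1694


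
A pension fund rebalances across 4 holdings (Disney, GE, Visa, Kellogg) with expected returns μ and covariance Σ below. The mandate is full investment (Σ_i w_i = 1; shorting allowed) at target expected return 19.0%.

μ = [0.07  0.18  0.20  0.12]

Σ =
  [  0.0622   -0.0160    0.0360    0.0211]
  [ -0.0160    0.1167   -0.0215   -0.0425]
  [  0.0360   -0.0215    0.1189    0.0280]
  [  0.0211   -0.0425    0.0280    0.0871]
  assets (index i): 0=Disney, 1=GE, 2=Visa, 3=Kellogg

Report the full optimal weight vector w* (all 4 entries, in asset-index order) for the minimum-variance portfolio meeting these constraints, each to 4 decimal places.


-0.1998  0.4623  0.4034  0.3341

g=Σ⁻¹μ = [0.1526  2.6269  1.6156  2.1032]
h=Σ⁻¹𝟙 = [12.9243  16.5941  3.9216  15.1865]
a=μᵀg=1.059034  b=𝟙ᵀg=6.498326  c=𝟙ᵀh=48.626440  D=ac−b²=9.268809
λ₁=(c·0.190−b)/D = (48.626440·0.190−6.498326)/9.268809 = 0.295690
λ₂=(a−b·0.190)/D = (1.059034−6.498326·0.190)/9.268809 = -0.018950
w* = 0.295690·g + -0.018950·h:
  w_0 = 0.295690·0.1526 + -0.018950·12.9243 = -0.1998  (Disney)
  w_1 = 0.295690·2.6269 + -0.018950·16.5941 = 0.4623  (GE)
  w_2 = 0.295690·1.6156 + -0.018950·3.9216 = 0.4034  (Visa)
  w_3 = 0.295690·2.1032 + -0.018950·15.1865 = 0.3341  (Kellogg)
Σw_i=1.0000  μᵀw=0.1900
σ²=wᵀΣw=λ₁·μ_p+λ₂ = 0.295690·0.190 + -0.018950 = 0.037231 ≈ 0.0372


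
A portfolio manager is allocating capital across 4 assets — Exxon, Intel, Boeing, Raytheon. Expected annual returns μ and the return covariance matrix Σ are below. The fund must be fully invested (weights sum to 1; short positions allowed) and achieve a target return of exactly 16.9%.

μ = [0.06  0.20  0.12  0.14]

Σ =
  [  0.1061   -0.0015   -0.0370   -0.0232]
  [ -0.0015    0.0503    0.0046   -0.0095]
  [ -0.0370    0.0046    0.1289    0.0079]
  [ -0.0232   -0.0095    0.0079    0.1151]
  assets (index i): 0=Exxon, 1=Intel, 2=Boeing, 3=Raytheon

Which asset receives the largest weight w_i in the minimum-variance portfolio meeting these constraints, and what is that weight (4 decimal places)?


Intel (0.6225)

u=Σ⁻¹μ = [1.3860  4.2547  1.0683  1.7736]
v=Σ⁻¹𝟙 = [16.3809  21.8380  10.8811  13.0455]
a=μᵀu=1.310598  b=𝟙ᵀu=8.482558  c=𝟙ᵀv=62.145537  D=ac−b²=9.494023
λ₁=(c·0.169−b)/D = (62.145537·0.169−8.482558)/9.494023 = 0.212769
λ₂=(a−b·0.169)/D = (1.310598−8.482558·0.169)/9.494023 = -0.012951
w* = 0.212769·u + -0.012951·v:
  w_0 = 0.212769·1.3860 + -0.012951·16.3809 = 0.0828  (Exxon)
  w_1 = 0.212769·4.2547 + -0.012951·21.8380 = 0.6225  (Intel)
  w_2 = 0.212769·1.0683 + -0.012951·10.8811 = 0.0864  (Boeing)
  w_3 = 0.212769·1.7736 + -0.012951·13.0455 = 0.2084  (Raytheon)
Σw_i=1.0000  μᵀw=0.1690
σ²=wᵀΣw=λ₁·μ_p+λ₂ = 0.212769·0.169 + -0.012951 = 0.023007 ≈ 0.0230


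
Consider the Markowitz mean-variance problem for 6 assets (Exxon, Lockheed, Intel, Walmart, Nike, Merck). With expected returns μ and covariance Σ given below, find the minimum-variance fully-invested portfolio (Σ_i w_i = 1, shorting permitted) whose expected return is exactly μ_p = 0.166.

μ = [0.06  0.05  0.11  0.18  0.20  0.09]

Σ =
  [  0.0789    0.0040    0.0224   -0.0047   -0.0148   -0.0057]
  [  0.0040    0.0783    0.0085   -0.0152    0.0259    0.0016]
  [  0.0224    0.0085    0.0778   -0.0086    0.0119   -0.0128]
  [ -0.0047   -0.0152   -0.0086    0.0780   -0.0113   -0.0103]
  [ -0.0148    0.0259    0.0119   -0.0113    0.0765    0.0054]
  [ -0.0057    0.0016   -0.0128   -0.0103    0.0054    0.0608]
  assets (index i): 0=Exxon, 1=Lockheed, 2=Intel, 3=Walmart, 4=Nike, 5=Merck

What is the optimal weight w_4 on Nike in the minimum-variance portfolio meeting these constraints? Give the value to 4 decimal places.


0.3841

u=Σ⁻¹μ = [1.3002  0.0326  1.2948  3.2523  2.9814  2.1601]
v=Σ⁻¹𝟙 = [13.9006  10.5734  11.9984  21.7576  11.9319  22.6245]
a=μᵀu=1.598180  b=𝟙ᵀu=11.021469  c=𝟙ᵀv=92.786234  D=ac−b²=26.816305
λ₁=(c·0.166−b)/D = (92.786234·0.166−11.021469)/26.816305 = 0.163372
λ₂=(a−b·0.166)/D = (1.598180−11.021469·0.166)/26.816305 = -0.008628
w* = 0.163372·u + -0.008628·v:
  w_0 = 0.163372·1.3002 + -0.008628·13.9006 = 0.0925  (Exxon)
  w_1 = 0.163372·0.0326 + -0.008628·10.5734 = -0.0859  (Lockheed)
  w_2 = 0.163372·1.2948 + -0.008628·11.9984 = 0.1080  (Intel)
  w_3 = 0.163372·3.2523 + -0.008628·21.7576 = 0.3436  (Walmart)
  w_4 = 0.163372·2.9814 + -0.008628·11.9319 = 0.3841  (Nike)
  w_5 = 0.163372·2.1601 + -0.008628·22.6245 = 0.1577  (Merck)
Σw_i=1.0000  μᵀw=0.1660
σ²=wᵀΣw=λ₁·μ_p+λ₂ = 0.163372·0.166 + -0.008628 = 0.018491 ≈ 0.0185


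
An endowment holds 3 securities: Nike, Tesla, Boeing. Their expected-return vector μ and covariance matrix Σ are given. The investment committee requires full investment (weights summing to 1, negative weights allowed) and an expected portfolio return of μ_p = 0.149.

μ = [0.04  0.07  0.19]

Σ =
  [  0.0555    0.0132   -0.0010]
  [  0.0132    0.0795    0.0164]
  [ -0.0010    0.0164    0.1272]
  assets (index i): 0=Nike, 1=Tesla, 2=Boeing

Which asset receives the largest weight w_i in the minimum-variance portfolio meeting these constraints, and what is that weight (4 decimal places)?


Boeing (0.6953)

p=Σ⁻¹μ = [0.6327  0.4790  1.4369]
q=Σ⁻¹𝟙 = [16.1257  8.4787  6.8952]
a=μᵀp=0.331855  b=𝟙ᵀp=2.548634  c=𝟙ᵀq=31.499663  D=ac−b²=3.957775
λ₁=(c·0.149−b)/D = (31.499663·0.149−2.548634)/3.957775 = 0.541925
λ₂=(a−b·0.149)/D = (0.331855−2.548634·0.149)/3.957775 = -0.012101
w* = 0.541925·p + -0.012101·q:
  w_0 = 0.541925·0.6327 + -0.012101·16.1257 = 0.1477  (Nike)
  w_1 = 0.541925·0.4790 + -0.012101·8.4787 = 0.1570  (Tesla)
  w_2 = 0.541925·1.4369 + -0.012101·6.8952 = 0.6953  (Boeing)
Σw_i=1.0000  μᵀw=0.1490
σ²=wᵀΣw=λ₁·μ_p+λ₂ = 0.541925·0.149 + -0.012101 = 0.068646 ≈ 0.0686


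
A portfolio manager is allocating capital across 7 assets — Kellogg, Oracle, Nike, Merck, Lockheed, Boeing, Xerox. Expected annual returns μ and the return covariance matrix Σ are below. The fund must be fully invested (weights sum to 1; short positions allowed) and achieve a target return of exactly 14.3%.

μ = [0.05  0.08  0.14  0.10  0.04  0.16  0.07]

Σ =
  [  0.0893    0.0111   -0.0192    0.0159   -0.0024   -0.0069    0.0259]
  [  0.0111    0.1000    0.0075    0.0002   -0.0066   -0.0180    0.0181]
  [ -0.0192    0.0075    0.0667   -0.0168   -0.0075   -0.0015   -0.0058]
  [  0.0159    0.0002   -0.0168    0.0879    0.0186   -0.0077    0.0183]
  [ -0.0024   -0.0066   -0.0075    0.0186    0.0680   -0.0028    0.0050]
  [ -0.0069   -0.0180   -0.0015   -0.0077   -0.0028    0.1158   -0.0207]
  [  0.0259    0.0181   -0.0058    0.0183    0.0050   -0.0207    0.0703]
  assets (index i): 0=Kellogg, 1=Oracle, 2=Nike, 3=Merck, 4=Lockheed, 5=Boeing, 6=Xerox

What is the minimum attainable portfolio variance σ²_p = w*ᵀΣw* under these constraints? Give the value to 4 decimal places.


g=Σ⁻¹μ = [0.7127  0.7176  2.7603  1.3740  0.6201  1.8417  0.9167]
h=Σ⁻¹𝟙 = [11.9464  8.6622  22.7591  9.3415  15.7570  13.7738  9.9742]
a=μᵀg=1.000522  b=𝟙ᵀg=8.943010  c=𝟙ᵀh=92.214342  D=ac−b²=12.285078
λ₁=(c·0.143−b)/D = (92.214342·0.143−8.943010)/12.285078 = 0.345431
λ₂=(a−b·0.143)/D = (1.000522−8.943010·0.143)/12.285078 = -0.022656
w* = 0.345431·g + -0.022656·h:
  w_0 = 0.345431·0.7127 + -0.022656·11.9464 = -0.0245  (Kellogg)
  w_1 = 0.345431·0.7176 + -0.022656·8.6622 = 0.0516  (Oracle)
  w_2 = 0.345431·2.7603 + -0.022656·22.7591 = 0.4379  (Nike)
  w_3 = 0.345431·1.3740 + -0.022656·9.3415 = 0.2630  (Merck)
  w_4 = 0.345431·0.6201 + -0.022656·15.7570 = -0.1428  (Lockheed)
  w_5 = 0.345431·1.8417 + -0.022656·13.7738 = 0.3241  (Boeing)
  w_6 = 0.345431·0.9167 + -0.022656·9.9742 = 0.0907  (Xerox)
Σw_i=1.0000  μᵀw=0.1430
σ²=wᵀΣw=λ₁·μ_p+λ₂ = 0.345431·0.143 + -0.022656 = 0.026741 ≈ 0.0267

0.0267


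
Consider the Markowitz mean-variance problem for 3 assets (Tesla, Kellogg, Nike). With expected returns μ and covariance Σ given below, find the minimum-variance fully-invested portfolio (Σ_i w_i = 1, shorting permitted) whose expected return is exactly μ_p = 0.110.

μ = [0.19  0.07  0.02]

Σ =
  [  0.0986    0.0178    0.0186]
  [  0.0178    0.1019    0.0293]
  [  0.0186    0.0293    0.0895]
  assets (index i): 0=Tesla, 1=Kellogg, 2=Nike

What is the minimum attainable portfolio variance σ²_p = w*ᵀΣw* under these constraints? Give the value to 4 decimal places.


0.0478

g=Σ⁻¹μ = [1.9067  0.4455  -0.3186]
h=Σ⁻¹𝟙 = [7.5802  6.3251  7.5272]
a=μᵀg=0.387078  b=𝟙ᵀg=2.033538  c=𝟙ᵀh=21.432471  D=ac−b²=4.160762
λ₁=(c·0.110−b)/D = (21.432471·0.110−2.033538)/4.160762 = 0.077879
λ₂=(a−b·0.110)/D = (0.387078−2.033538·0.110)/4.160762 = 0.039269
w* = 0.077879·g + 0.039269·h:
  w_0 = 0.077879·1.9067 + 0.039269·7.5802 = 0.4462  (Tesla)
  w_1 = 0.077879·0.4455 + 0.039269·6.3251 = 0.2831  (Kellogg)
  w_2 = 0.077879·-0.3186 + 0.039269·7.5272 = 0.2708  (Nike)
Σw_i=1.0000  μᵀw=0.1100
σ²=wᵀΣw=λ₁·μ_p+λ₂ = 0.077879·0.110 + 0.039269 = 0.047836 ≈ 0.0478


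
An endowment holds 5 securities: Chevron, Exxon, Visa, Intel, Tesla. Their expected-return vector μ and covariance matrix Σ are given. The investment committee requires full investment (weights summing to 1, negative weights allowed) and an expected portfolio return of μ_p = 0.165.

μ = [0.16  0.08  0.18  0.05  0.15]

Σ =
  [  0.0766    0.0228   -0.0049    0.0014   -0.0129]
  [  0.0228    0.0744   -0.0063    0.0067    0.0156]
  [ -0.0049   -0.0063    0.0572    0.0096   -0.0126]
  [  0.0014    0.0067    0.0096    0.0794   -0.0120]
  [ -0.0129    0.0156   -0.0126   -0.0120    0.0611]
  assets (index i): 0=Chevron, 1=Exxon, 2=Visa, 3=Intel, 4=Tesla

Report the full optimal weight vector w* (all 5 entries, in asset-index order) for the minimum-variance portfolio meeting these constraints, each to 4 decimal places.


p=Σ⁻¹μ = [3.2185  -0.5225  4.1803  0.7583  4.2789]
q=Σ⁻¹𝟙 = [17.8466  3.1298  23.0077  13.2670  26.6857]
a=μᵀp=1.905355  b=𝟙ᵀp=11.913444  c=𝟙ᵀq=83.936894  D=ac−b²=17.999393
λ₁=(c·0.165−b)/D = (83.936894·0.165−11.913444)/17.999393 = 0.107567
λ₂=(a−b·0.165)/D = (1.905355−11.913444·0.165)/17.999393 = -0.003354
w* = 0.107567·p + -0.003354·q:
  w_0 = 0.107567·3.2185 + -0.003354·17.8466 = 0.2863  (Chevron)
  w_1 = 0.107567·-0.5225 + -0.003354·3.1298 = -0.0667  (Exxon)
  w_2 = 0.107567·4.1803 + -0.003354·23.0077 = 0.3725  (Visa)
  w_3 = 0.107567·0.7583 + -0.003354·13.2670 = 0.0371  (Intel)
  w_4 = 0.107567·4.2789 + -0.003354·26.6857 = 0.3708  (Tesla)
Σw_i=1.0000  μᵀw=0.1650
σ²=wᵀΣw=λ₁·μ_p+λ₂ = 0.107567·0.165 + -0.003354 = 0.014395 ≈ 0.0144

0.2863  -0.0667  0.3725  0.0371  0.3708


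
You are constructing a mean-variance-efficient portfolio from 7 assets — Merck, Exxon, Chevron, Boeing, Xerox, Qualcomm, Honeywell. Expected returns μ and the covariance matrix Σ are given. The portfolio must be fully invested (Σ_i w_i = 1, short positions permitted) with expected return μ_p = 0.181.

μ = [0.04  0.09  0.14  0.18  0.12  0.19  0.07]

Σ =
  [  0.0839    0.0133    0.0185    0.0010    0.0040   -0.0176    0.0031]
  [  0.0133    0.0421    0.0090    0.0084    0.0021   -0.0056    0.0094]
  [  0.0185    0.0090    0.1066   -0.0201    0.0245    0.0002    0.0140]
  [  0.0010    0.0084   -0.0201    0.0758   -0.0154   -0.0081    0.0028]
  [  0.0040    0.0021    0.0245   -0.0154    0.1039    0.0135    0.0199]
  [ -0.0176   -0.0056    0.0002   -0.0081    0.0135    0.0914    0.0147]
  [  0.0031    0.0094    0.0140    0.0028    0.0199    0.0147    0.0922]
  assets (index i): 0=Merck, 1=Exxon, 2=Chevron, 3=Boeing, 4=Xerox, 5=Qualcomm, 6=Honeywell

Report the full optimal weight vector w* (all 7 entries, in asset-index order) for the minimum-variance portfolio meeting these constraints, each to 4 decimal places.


g=Σ⁻¹μ = [0.3482  1.4295  1.5304  3.0810  0.9553  2.4127  -0.3150]
h=Σ⁻¹𝟙 = [9.9178  16.5939  7.1243  15.8873  7.1319  13.6365  3.5430]
a=μᵀg=1.462418  b=𝟙ᵀg=9.442060  c=𝟙ᵀh=73.834779  D=ac−b²=18.824836
λ₁=(c·0.181−b)/D = (73.834779·0.181−9.442060)/18.824836 = 0.208344
λ₂=(a−b·0.181)/D = (1.462418−9.442060·0.181)/18.824836 = -0.013099
w* = 0.208344·g + -0.013099·h:
  w_0 = 0.208344·0.3482 + -0.013099·9.9178 = -0.0574  (Merck)
  w_1 = 0.208344·1.4295 + -0.013099·16.5939 = 0.0804  (Exxon)
  w_2 = 0.208344·1.5304 + -0.013099·7.1243 = 0.2255  (Chevron)
  w_3 = 0.208344·3.0810 + -0.013099·15.8873 = 0.4338  (Boeing)
  w_4 = 0.208344·0.9553 + -0.013099·7.1319 = 0.1056  (Xerox)
  w_5 = 0.208344·2.4127 + -0.013099·13.6365 = 0.3240  (Qualcomm)
  w_6 = 0.208344·-0.3150 + -0.013099·3.5430 = -0.1120  (Honeywell)
Σw_i=1.0000  μᵀw=0.1810
σ²=wᵀΣw=λ₁·μ_p+λ₂ = 0.208344·0.181 + -0.013099 = 0.024611 ≈ 0.0246

-0.0574  0.0804  0.2255  0.4338  0.1056  0.3240  -0.1120


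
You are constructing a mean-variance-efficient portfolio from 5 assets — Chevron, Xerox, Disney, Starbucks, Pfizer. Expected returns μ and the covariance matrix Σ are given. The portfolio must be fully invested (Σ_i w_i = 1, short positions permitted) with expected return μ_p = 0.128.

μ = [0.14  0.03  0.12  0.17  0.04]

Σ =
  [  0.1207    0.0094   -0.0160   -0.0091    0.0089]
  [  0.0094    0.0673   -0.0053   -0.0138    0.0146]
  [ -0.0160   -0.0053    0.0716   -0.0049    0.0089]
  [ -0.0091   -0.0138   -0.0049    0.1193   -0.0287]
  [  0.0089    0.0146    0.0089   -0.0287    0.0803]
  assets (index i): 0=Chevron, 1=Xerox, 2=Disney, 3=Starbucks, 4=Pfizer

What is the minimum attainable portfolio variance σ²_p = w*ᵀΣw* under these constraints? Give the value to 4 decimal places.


0.0202

p=Σ⁻¹μ = [1.4803  0.6444  2.1010  1.8543  0.6468]
q=Σ⁻¹𝟙 = [9.5249  15.2149  16.7251  14.4266  11.9338]
a=μᵀp=0.819804  b=𝟙ᵀp=6.726816  c=𝟙ᵀq=67.825255  D=ac−b²=10.353332
λ₁=(c·0.128−b)/D = (67.825255·0.128−6.726816)/10.353332 = 0.188810
λ₂=(a−b·0.128)/D = (0.819804−6.726816·0.128)/10.353332 = -0.003982
w* = 0.188810·p + -0.003982·q:
  w_0 = 0.188810·1.4803 + -0.003982·9.5249 = 0.2416  (Chevron)
  w_1 = 0.188810·0.6444 + -0.003982·15.2149 = 0.0611  (Xerox)
  w_2 = 0.188810·2.1010 + -0.003982·16.7251 = 0.3301  (Disney)
  w_3 = 0.188810·1.8543 + -0.003982·14.4266 = 0.2927  (Starbucks)
  w_4 = 0.188810·0.6468 + -0.003982·11.9338 = 0.0746  (Pfizer)
Σw_i=1.0000  μᵀw=0.1280
σ²=wᵀΣw=λ₁·μ_p+λ₂ = 0.188810·0.128 + -0.003982 = 0.020186 ≈ 0.0202


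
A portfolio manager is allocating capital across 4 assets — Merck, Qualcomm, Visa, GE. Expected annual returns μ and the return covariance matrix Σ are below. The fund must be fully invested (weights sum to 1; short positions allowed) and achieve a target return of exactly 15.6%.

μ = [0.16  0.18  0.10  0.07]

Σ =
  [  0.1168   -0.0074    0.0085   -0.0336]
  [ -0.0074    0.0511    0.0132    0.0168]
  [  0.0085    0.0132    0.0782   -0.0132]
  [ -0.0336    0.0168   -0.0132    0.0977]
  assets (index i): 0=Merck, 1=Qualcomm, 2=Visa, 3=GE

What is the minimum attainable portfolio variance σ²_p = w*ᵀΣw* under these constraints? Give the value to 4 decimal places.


u=Σ⁻¹μ = [1.7753  3.3299  0.6663  0.8444]
v=Σ⁻¹𝟙 = [12.5561  13.9463  11.3802  13.6930]
a=μᵀu=1.009154  b=𝟙ᵀu=6.615838  c=𝟙ᵀv=51.575587  D=ac−b²=8.278422
λ₁=(c·0.156−b)/D = (51.575587·0.156−6.615838)/8.278422 = 0.172733
λ₂=(a−b·0.156)/D = (1.009154−6.615838·0.156)/8.278422 = -0.002768
w* = 0.172733·u + -0.002768·v:
  w_0 = 0.172733·1.7753 + -0.002768·12.5561 = 0.2719  (Merck)
  w_1 = 0.172733·3.3299 + -0.002768·13.9463 = 0.5366  (Qualcomm)
  w_2 = 0.172733·0.6663 + -0.002768·11.3802 = 0.0836  (Visa)
  w_3 = 0.172733·0.8444 + -0.002768·13.6930 = 0.1080  (GE)
Σw_i=1.0000  μᵀw=0.1560
σ²=wᵀΣw=λ₁·μ_p+λ₂ = 0.172733·0.156 + -0.002768 = 0.024178 ≈ 0.0242

0.0242


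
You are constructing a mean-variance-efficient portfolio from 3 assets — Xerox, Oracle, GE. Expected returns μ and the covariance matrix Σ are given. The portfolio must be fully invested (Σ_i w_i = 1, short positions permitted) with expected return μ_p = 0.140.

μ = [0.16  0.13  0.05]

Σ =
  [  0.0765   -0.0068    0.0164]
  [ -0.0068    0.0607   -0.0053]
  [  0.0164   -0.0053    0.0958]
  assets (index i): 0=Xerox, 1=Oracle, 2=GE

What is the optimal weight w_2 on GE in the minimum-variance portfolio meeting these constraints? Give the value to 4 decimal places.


0.0479

p=Σ⁻¹μ = [2.2483  2.4172  0.2708]
q=Σ⁻¹𝟙 = [12.7433  18.7134  9.2922]
a=μᵀp=0.687504  b=𝟙ᵀp=4.936271  c=𝟙ᵀq=40.748834  D=ac−b²=3.648220
λ₁=(c·0.140−b)/D = (40.748834·0.140−4.936271)/3.648220 = 0.210669
λ₂=(a−b·0.140)/D = (0.687504−4.936271·0.140)/3.648220 = -0.000980
w* = 0.210669·p + -0.000980·q:
  w_0 = 0.210669·2.2483 + -0.000980·12.7433 = 0.4612  (Xerox)
  w_1 = 0.210669·2.4172 + -0.000980·18.7134 = 0.4909  (Oracle)
  w_2 = 0.210669·0.2708 + -0.000980·9.2922 = 0.0479  (GE)
Σw_i=1.0000  μᵀw=0.1400
σ²=wᵀΣw=λ₁·μ_p+λ₂ = 0.210669·0.140 + -0.000980 = 0.028514 ≈ 0.0285


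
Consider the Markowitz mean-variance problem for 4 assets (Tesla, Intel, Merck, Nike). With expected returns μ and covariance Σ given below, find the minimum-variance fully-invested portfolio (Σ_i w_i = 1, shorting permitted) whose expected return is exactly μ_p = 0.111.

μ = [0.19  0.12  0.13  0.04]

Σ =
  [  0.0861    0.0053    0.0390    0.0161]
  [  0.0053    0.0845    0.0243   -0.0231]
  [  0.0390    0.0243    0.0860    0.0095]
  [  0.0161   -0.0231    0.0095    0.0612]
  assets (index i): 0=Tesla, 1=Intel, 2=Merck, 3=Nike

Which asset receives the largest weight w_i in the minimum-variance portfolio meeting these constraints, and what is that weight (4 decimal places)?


Intel (0.3576)

p=Σ⁻¹μ = [1.9209  1.4349  0.1617  0.6648]
q=Σ⁻¹𝟙 = [5.7962  16.5604  2.0279  20.7510]
a=μᵀp=0.584759  b=𝟙ᵀp=4.182183  c=𝟙ᵀq=45.135426  D=ac−b²=8.902677
λ₁=(c·0.111−b)/D = (45.135426·0.111−4.182183)/8.902677 = 0.092989
λ₂=(a−b·0.111)/D = (0.584759−4.182183·0.111)/8.902677 = 0.013539
w* = 0.092989·p + 0.013539·q:
  w_0 = 0.092989·1.9209 + 0.013539·5.7962 = 0.2571  (Tesla)
  w_1 = 0.092989·1.4349 + 0.013539·16.5604 = 0.3576  (Intel)
  w_2 = 0.092989·0.1617 + 0.013539·2.0279 = 0.0425  (Merck)
  w_3 = 0.092989·0.6648 + 0.013539·20.7510 = 0.3428  (Nike)
Σw_i=1.0000  μᵀw=0.1110
σ²=wᵀΣw=λ₁·μ_p+λ₂ = 0.092989·0.111 + 0.013539 = 0.023861 ≈ 0.0239


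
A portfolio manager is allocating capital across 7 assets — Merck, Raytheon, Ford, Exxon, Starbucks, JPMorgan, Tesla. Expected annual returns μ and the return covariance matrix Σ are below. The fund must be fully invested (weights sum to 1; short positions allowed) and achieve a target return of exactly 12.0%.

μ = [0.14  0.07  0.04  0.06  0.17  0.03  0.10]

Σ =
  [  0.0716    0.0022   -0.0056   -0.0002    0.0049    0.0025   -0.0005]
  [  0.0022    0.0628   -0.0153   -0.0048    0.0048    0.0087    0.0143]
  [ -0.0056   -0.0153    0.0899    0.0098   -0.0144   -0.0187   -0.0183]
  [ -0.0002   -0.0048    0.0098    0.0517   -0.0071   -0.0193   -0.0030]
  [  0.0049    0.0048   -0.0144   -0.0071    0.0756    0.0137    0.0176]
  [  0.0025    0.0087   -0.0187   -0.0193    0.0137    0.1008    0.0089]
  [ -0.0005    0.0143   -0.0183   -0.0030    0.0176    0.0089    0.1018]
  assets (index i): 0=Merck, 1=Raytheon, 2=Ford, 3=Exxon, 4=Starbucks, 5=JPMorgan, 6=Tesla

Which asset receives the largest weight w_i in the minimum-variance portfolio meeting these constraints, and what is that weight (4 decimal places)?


g=Σ⁻¹μ = [1.8586  1.0759  1.1333  1.5062  2.2047  0.2975  0.6813]
h=Σ⁻¹𝟙 = [13.6777  17.1602  18.7814  24.8364  12.7427  13.8866  8.1709]
a=μᵀg=0.923072  b=𝟙ᵀg=8.757472  c=𝟙ᵀh=109.255891  D=ac−b²=24.157698
λ₁=(c·0.120−b)/D = (109.255891·0.120−8.757472)/24.157698 = 0.180201
λ₂=(a−b·0.120)/D = (0.923072−8.757472·0.120)/24.157698 = -0.005291
w* = 0.180201·g + -0.005291·h:
  w_0 = 0.180201·1.8586 + -0.005291·13.6777 = 0.2625  (Merck)
  w_1 = 0.180201·1.0759 + -0.005291·17.1602 = 0.1031  (Raytheon)
  w_2 = 0.180201·1.1333 + -0.005291·18.7814 = 0.1049  (Ford)
  w_3 = 0.180201·1.5062 + -0.005291·24.8364 = 0.1400  (Exxon)
  w_4 = 0.180201·2.2047 + -0.005291·12.7427 = 0.3299  (Starbucks)
  w_5 = 0.180201·0.2975 + -0.005291·13.8866 = -0.0199  (JPMorgan)
  w_6 = 0.180201·0.6813 + -0.005291·8.1709 = 0.0795  (Tesla)
Σw_i=1.0000  μᵀw=0.1200
σ²=wᵀΣw=λ₁·μ_p+λ₂ = 0.180201·0.120 + -0.005291 = 0.016333 ≈ 0.0163

Starbucks (0.3299)


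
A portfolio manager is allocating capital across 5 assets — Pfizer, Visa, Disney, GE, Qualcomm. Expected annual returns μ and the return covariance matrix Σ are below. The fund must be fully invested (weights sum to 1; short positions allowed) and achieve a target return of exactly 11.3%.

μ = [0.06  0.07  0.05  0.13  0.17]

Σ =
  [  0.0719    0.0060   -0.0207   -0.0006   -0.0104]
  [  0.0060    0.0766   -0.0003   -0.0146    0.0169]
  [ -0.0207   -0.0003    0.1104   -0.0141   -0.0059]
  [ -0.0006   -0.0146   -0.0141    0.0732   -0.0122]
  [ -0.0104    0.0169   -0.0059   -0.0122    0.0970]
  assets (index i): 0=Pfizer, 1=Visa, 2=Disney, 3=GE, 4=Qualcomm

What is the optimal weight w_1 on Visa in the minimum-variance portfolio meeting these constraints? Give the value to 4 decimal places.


0.0930

u=Σ⁻¹μ = [1.4340  0.8136  1.1626  2.5329  2.1539]
v=Σ⁻¹𝟙 = [19.7552  12.6498  16.3291  21.8183  13.9608]
a=μᵀu=0.896557  b=𝟙ᵀu=8.096976  c=𝟙ᵀv=84.513276  D=ac−b²=10.209915
λ₁=(c·0.113−b)/D = (84.513276·0.113−8.096976)/10.209915 = 0.142315
λ₂=(a−b·0.113)/D = (0.896557−8.096976·0.113)/10.209915 = -0.001802
w* = 0.142315·u + -0.001802·v:
  w_0 = 0.142315·1.4340 + -0.001802·19.7552 = 0.1685  (Pfizer)
  w_1 = 0.142315·0.8136 + -0.001802·12.6498 = 0.0930  (Visa)
  w_2 = 0.142315·1.1626 + -0.001802·16.3291 = 0.1360  (Disney)
  w_3 = 0.142315·2.5329 + -0.001802·21.8183 = 0.3211  (GE)
  w_4 = 0.142315·2.1539 + -0.001802·13.9608 = 0.2814  (Qualcomm)
Σw_i=1.0000  μᵀw=0.1130
σ²=wᵀΣw=λ₁·μ_p+λ₂ = 0.142315·0.113 + -0.001802 = 0.014279 ≈ 0.0143


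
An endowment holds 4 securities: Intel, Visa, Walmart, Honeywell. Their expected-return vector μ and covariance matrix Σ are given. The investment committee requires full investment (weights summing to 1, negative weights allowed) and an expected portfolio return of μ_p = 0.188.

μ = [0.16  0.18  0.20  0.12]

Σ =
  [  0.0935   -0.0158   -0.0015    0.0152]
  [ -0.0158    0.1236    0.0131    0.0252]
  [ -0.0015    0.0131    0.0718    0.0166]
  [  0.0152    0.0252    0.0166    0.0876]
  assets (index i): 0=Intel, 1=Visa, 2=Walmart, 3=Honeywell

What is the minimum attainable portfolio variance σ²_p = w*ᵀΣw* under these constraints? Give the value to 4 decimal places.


x=Σ⁻¹μ = [1.9670  1.4099  2.5365  0.1423]
y=Σ⁻¹𝟙 = [11.2653  7.2421  11.6462  5.1705]
a=μᵀx=1.092881  b=𝟙ᵀx=6.055728  c=𝟙ᵀy=35.324124  D=ac−b²=1.933238
λ₁=(c·0.188−b)/D = (35.324124·0.188−6.055728)/1.933238 = 0.302708
λ₂=(a−b·0.188)/D = (1.092881−6.055728·0.188)/1.933238 = -0.023585
w* = 0.302708·x + -0.023585·y:
  w_0 = 0.302708·1.9670 + -0.023585·11.2653 = 0.3297  (Intel)
  w_1 = 0.302708·1.4099 + -0.023585·7.2421 = 0.2560  (Visa)
  w_2 = 0.302708·2.5365 + -0.023585·11.6462 = 0.4931  (Walmart)
  w_3 = 0.302708·0.1423 + -0.023585·5.1705 = -0.0789  (Honeywell)
Σw_i=1.0000  μᵀw=0.1880
σ²=wᵀΣw=λ₁·μ_p+λ₂ = 0.302708·0.188 + -0.023585 = 0.033324 ≈ 0.0333

0.0333
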